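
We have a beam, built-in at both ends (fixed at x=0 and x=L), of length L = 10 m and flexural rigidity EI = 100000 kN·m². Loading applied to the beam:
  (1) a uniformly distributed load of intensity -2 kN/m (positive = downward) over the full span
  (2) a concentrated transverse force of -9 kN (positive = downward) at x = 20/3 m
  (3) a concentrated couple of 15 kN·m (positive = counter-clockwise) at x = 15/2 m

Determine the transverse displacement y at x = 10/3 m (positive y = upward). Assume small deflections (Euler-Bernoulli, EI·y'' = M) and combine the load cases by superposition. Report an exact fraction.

Load 1 — uniform load w=-2 kN/m over full span:
  y_1 = -wx²(L-x)²/(24EI) = -(-2)·(10/3)²·(10-(10/3))²/(24·100000) = 1/2430 m
Load 2 — point force P=-9 kN at a=20/3 m (b=L-a=10/3):
  y_2 = -Pb²x²(3aL-(3a+b)x)/(6L³EI)  [x≤a] = -(-9)·(10/3)²·(10/3)²·(3·(20/3)·10-(3·(20/3)+(10/3))·(10/3))/(6·10³·100000) = 11/48600 m
Load 3 — applied couple M₀=15 kN·m at a=15/2 m (b=L-a=5/2):
  y_3 = (R_Ax³/6 - M_Ax²/2)/EI  [x≤a] with R_A=27/16, M_A=75/16 = ((27/16)·(10/3)³/6 - (75/16)·(10/3)²/2)/100000 = -1/6400 m
Superposition: y = Σ y_i = 749/1555200 m ≈ 0.000482 m

y(10/3) = 749/1555200 m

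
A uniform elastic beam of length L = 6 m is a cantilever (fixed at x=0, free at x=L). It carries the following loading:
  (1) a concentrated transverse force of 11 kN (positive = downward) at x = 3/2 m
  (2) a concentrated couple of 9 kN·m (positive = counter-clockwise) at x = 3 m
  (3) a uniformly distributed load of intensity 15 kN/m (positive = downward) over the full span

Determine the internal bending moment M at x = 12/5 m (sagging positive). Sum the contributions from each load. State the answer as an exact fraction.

M(12/5) = -441/5 kN·m

Load 1 — point force P=11 kN at a=3/2 m (b=L-a=9/2):
  M_1 = 0  [x>a] = 0 kN·m
Load 2 — applied couple M₀=9 kN·m at a=3 m (b=L-a=3):
  M_2 = M₀  [x≤a] = 9 = 9 kN·m
Load 3 — uniform load w=15 kN/m over full span:
  M_3 = -w(L-x)²/2 = -15·(6-(12/5))²/2 = -486/5 kN·m
Superposition: M = Σ M_i = -441/5 kN·m ≈ -88.200000 kN·m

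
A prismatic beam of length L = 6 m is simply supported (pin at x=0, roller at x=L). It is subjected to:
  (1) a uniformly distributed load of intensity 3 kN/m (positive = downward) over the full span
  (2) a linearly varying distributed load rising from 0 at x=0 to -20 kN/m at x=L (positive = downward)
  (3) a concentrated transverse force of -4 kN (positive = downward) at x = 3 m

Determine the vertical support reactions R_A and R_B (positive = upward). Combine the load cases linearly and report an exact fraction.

R_A = -13 kN, R_B = -33 kN

Load 1 — uniform load w=3 kN/m over full span:
  R_A = wL/2 = 3·6/2 = 9 kN
  R_B = wL/2 = 3·6/2 = 9 kN
Load 2 — triangular load w₀=-20 kN/m (0→w₀ over full span):
  R_A = w₀L/6 = (-20)·6/6 = -20 kN
  R_B = w₀L/3 = (-20)·6/3 = -40 kN
Load 3 — point force P=-4 kN at a=3 m (b=L-a=3):
  R_A = Pb/L = (-4)·3/6 = -2 kN
  R_B = Pa/L = (-4)·3/6 = -2 kN
Superposition: R_A = -13 kN, R_B = -33 kN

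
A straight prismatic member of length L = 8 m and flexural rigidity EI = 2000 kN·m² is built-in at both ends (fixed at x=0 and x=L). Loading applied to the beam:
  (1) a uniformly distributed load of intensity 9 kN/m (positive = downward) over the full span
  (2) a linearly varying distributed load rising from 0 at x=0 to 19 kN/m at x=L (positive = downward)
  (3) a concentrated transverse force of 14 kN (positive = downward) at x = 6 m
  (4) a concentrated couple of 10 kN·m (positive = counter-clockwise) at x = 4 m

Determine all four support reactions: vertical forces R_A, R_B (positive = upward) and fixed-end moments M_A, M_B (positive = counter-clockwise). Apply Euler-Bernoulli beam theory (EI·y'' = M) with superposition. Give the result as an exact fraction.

Load 1 — uniform load w=9 kN/m over full span:
  R_A = wL/2 = 9·8/2 = 36 kN
  M_A = wL²/12 = 9·8²/12 = 48 kN·m
  R_B = wL/2 = 9·8/2 = 36 kN
  M_B = -wL²/12 = -9·8²/12 = -48 kN·m
Load 2 — triangular load w₀=19 kN/m (0→w₀ over full span):
  R_A = 3w₀L/20 = 3·19·8/20 = 114/5 kN
  M_A = w₀L²/30 = 19·8²/30 = 608/15 kN·m
  R_B = 7w₀L/20 = 7·19·8/20 = 266/5 kN
  M_B = -w₀L²/20 = -19·8²/20 = -304/5 kN·m
Load 3 — point force P=14 kN at a=6 m (b=L-a=2):
  R_A = Pb²(3a+b)/L³ = 14·2²·(3·6+2)/8³ = 35/16 kN
  M_A = Pab²/L² = 14·6·2²/8² = 21/4 kN·m
  R_B = Pa²(a+3b)/L³ = 14·6²·(6+3·2)/8³ = 189/16 kN
  M_B = -Pa²b/L² = -14·6²·2/8² = -63/4 kN·m
Load 4 — applied couple M₀=10 kN·m at a=4 m (b=L-a=4):
  R_A = 6M₀ab/L³ = 6·10·4·4/8³ = 15/8 kN
  M_A = M₀b(2a-b)/L² = 10·4·(2·4-4)/8² = 5/2 kN·m
  R_B = -6M₀ab/L³ = -6·10·4·4/8³ = -15/8 kN
  M_B = M₀a(2b-a)/L² = 10·4·(2·4-4)/8² = 5/2 kN·m
Superposition: R_A = 5029/80 kN, M_A = 5777/60 kN·m, R_B = 7931/80 kN, M_B = -2441/20 kN·m

R_A = 5029/80 kN, M_A = 5777/60 kN·m, R_B = 7931/80 kN, M_B = -2441/20 kN·m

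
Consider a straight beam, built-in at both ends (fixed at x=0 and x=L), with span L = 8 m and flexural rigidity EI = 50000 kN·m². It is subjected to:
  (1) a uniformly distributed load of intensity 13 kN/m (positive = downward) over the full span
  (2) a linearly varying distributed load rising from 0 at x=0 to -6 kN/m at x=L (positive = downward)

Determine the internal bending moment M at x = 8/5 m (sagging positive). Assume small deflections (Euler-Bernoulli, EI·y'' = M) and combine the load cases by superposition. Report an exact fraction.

M(8/5) = -368/375 kN·m

Load 1 — uniform load w=13 kN/m over full span:
  M_1 = wLx/2 - wL²/12 - wx²/2 = 13·8·(8/5)/2 - 13·8²/12 - 13·(8/5)²/2 = -208/75 kN·m
Load 2 — triangular load w₀=-6 kN/m (0→w₀ over full span):
  M_2 = 3w₀Lx/20 - w₀L²/30 - w₀x³/(6L) = 3·(-6)·8·(8/5)/20 - (-6)·8²/30 - (-6)·(8/5)³/(6·8) = 224/125 kN·m
Superposition: M = Σ M_i = -368/375 kN·m ≈ -0.981333 kN·m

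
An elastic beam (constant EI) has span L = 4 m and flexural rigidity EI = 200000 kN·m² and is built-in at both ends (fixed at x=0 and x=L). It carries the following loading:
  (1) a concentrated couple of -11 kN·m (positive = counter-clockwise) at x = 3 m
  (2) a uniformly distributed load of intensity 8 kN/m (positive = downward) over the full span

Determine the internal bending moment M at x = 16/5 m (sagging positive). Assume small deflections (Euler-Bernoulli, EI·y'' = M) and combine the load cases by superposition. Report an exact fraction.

M(16/5) = 4933/1200 kN·m

Load 1 — applied couple M₀=-11 kN·m at a=3 m (b=L-a=1):
  M_1 = R_Ax - M_A - M₀  [x>a] with R_A=-99/32, M_A=-55/16 = (-99/32)·(16/5) - (-55/16) - (-11) = 363/80 kN·m
Load 2 — uniform load w=8 kN/m over full span:
  M_2 = wLx/2 - wL²/12 - wx²/2 = 8·4·(16/5)/2 - 8·4²/12 - 8·(16/5)²/2 = -32/75 kN·m
Superposition: M = Σ M_i = 4933/1200 kN·m ≈ 4.110833 kN·m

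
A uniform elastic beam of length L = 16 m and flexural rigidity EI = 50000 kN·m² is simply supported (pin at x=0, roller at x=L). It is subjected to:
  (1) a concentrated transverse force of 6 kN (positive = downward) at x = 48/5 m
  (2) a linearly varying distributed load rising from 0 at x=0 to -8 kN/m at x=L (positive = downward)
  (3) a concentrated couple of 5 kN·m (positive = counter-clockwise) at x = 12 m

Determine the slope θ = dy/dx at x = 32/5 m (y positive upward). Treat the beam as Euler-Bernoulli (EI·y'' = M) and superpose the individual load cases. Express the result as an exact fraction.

θ(32/5) = 2181421/562500000 rad

Load 1 — point force P=6 kN at a=48/5 m (b=L-a=32/5):
  θ_1 = -Pb(L²-b²-3x²)/(6LEI)  [x≤a] = -6·(32/5)·(16²-(32/5)²-3·(32/5)²)/(6·16·50000) = -288/390625 rad
Load 2 — triangular load w₀=-8 kN/m (0→w₀ over full span):
  θ_2 = -w₀(7L⁴-30L²x²+15x⁴)/(360LEI) = -(-8)·(7·16⁴-30·16²·(32/5)²+15·(32/5)⁴)/(360·16·50000) = 82688/17578125 rad
Load 3 — applied couple M₀=5 kN·m at a=12 m (b=L-a=4):
  θ_3 = (M₀x²/(2L)+C₁)/EI  [x≤a] with C₁=M₀(3b²-L²)/(6L)=-65/6 = (5·(32/5)²/(2·16)+(-65/6))/50000 = -133/1500000 rad
Superposition: θ = Σ θ_i = 2181421/562500000 rad ≈ 0.003878 rad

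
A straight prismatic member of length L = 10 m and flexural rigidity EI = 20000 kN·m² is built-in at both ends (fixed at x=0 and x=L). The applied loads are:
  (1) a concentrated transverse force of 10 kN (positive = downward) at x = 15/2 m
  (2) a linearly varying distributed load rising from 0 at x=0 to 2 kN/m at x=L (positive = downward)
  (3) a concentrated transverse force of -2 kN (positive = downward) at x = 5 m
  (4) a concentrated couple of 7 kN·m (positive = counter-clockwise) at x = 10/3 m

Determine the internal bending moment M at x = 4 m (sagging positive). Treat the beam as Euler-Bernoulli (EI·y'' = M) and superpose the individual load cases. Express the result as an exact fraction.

M(4) = -1/240 kN·m

Load 1 — point force P=10 kN at a=15/2 m (b=L-a=5/2):
  M_1 = Pb²(3a+b)x/L³ - Pab²/L²  [x≤a] = 10·(5/2)²·(3·(15/2)+(5/2))·4/10³ - 10·(15/2)·(5/2)²/10² = 25/16 kN·m
Load 2 — triangular load w₀=2 kN/m (0→w₀ over full span):
  M_2 = 3w₀Lx/20 - w₀L²/30 - w₀x³/(6L) = 3·2·10·4/20 - 2·10²/30 - 2·4³/(6·10) = 16/5 kN·m
Load 3 — point force P=-2 kN at a=5 m (b=L-a=5):
  M_3 = Pb²(3a+b)x/L³ - Pab²/L²  [x≤a] = (-2)·5²·(3·5+5)·4/10³ - (-2)·5·5²/10² = -3/2 kN·m
Load 4 — applied couple M₀=7 kN·m at a=10/3 m (b=L-a=20/3):
  M_4 = R_Ax - M_A - M₀  [x>a] with R_A=14/15, M_A=0 = (14/15)·4 - 0 - 7 = -49/15 kN·m
Superposition: M = Σ M_i = -1/240 kN·m ≈ -0.004167 kN·m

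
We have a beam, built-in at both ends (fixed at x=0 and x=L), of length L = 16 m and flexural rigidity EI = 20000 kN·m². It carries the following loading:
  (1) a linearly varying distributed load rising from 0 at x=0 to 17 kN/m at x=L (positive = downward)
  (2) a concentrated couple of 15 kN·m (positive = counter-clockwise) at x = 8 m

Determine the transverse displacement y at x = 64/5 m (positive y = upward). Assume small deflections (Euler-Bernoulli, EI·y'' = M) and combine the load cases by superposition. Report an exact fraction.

Load 1 — triangular load w₀=17 kN/m (0→w₀ over full span):
  y_1 = -w₀x²(L-x)²(x+2L)/(120LEI) = -17·(64/5)²·(16-(64/5))²·((64/5)+2·16)/(120·16·20000) = -974848/29296875 m
Load 2 — applied couple M₀=15 kN·m at a=8 m (b=L-a=8):
  y_2 = (R_Ax³/6 - M_Ax²/2 - M₀(x-a)²/2)/EI  [x>a] with R_A=45/32, M_A=15/4 = ((45/32)·(64/5)³/6 - (15/4)·(64/5)²/2 - 15·((64/5)-8)²/2)/20000 = 9/15625 m
Superposition: y = Σ y_i = -957973/29296875 m ≈ -0.032699 m

y(64/5) = -957973/29296875 m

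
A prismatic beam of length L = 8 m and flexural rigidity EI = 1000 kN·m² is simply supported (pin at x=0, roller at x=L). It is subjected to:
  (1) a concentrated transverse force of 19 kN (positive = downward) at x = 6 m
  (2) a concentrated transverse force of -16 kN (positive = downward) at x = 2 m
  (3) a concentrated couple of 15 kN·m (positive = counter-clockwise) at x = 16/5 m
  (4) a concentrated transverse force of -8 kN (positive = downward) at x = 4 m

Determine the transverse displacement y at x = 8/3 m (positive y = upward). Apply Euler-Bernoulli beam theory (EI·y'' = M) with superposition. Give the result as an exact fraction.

Load 1 — point force P=19 kN at a=6 m (b=L-a=2):
  y_1 = -Pbx(L²-b²-x²)/(6LEI)  [x≤a] = -19·2·(8/3)·(8²-2²-(8/3)²)/(6·8·1000) = -2261/20250 m
Load 2 — point force P=-16 kN at a=2 m (b=L-a=6):
  y_2 = -Pa(L-x)(2Lx-a²-x²)/(6LEI)  [x>a] = -(-16)·2·(8-(8/3))·(2·8·(8/3)-2²-(8/3)²)/(6·8·1000) = 1136/10125 m
Load 3 — applied couple M₀=15 kN·m at a=16/5 m (b=L-a=24/5):
  y_3 = (M₀x³/(6L)+C₁x)/EI  [x≤a] with C₁=M₀(3b²-L²)/(6L)=8/5 = (15·(8/3)³/(6·8)+(8/5)·(8/3))/1000 = 172/16875 m
Load 4 — point force P=-8 kN at a=4 m (b=L-a=4):
  y_4 = -Pbx(L²-b²-x²)/(6LEI)  [x≤a] = -(-8)·4·(8/3)·(8²-4²-(8/3)²)/(6·8·1000) = 736/10125 m
Superposition: y = Σ y_i = 8447/101250 m ≈ 0.083427 m

y(8/3) = 8447/101250 m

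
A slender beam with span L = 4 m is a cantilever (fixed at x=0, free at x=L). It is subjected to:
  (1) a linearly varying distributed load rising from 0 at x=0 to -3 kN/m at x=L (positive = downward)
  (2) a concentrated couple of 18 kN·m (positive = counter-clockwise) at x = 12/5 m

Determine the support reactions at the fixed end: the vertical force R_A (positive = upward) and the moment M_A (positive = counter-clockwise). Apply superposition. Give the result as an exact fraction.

R_A = -6 kN, M_A = -34 kN·m

Load 1 — triangular load w₀=-3 kN/m (0→w₀ over full span):
  R_A = w₀L/2 = (-3)·4/2 = -6 kN
  M_A = w₀L²/3 = (-3)·4²/3 = -16 kN·m
Load 2 — applied couple M₀=18 kN·m at a=12/5 m (b=L-a=8/5):
  R_A = 0 kN
  M_A = -M₀ = -18 kN·m
Superposition: R_A = -6 kN, M_A = -34 kN·m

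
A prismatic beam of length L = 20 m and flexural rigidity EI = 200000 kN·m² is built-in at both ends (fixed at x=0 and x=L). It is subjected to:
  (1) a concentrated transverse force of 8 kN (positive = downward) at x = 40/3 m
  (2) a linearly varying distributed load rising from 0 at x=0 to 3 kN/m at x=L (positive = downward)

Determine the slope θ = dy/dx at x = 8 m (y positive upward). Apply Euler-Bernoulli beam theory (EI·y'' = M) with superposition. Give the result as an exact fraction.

Load 1 — point force P=8 kN at a=40/3 m (b=L-a=20/3):
  θ_1 = -Pb²x(2aL-(3a+b)x)/(2L³EI)  [x≤a] = -8·(20/3)²·8·(2·(40/3)·20-(3·(40/3)+(20/3))·8)/(2·20³·200000) = -4/28125 rad
Load 2 — triangular load w₀=3 kN/m (0→w₀ over full span):
  θ_2 = -w₀(2x(L-x)(L-2x)(x+2L)+x²(L-x)²)/(120LEI) = -3·(2·8·(20-8)·(20-2·8)·(8+2·20)+8²·(20-8)²)/(120·20·200000) = -9/31250 rad
Superposition: θ = Σ θ_i = -121/281250 rad ≈ -0.000430 rad

θ(8) = -121/281250 rad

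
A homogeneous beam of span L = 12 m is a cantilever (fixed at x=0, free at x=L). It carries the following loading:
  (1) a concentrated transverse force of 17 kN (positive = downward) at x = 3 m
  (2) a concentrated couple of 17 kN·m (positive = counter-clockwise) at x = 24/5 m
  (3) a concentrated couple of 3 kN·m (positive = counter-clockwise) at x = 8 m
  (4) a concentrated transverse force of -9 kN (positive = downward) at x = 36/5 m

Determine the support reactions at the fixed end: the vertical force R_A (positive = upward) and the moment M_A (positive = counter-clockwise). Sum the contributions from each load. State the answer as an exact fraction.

Load 1 — point force P=17 kN at a=3 m (b=L-a=9):
  R_A = P = 17 kN
  M_A = Pa = 17·3 = 51 kN·m
Load 2 — applied couple M₀=17 kN·m at a=24/5 m (b=L-a=36/5):
  R_A = 0 kN
  M_A = -M₀ = -17 kN·m
Load 3 — applied couple M₀=3 kN·m at a=8 m (b=L-a=4):
  R_A = 0 kN
  M_A = -M₀ = -3 kN·m
Load 4 — point force P=-9 kN at a=36/5 m (b=L-a=24/5):
  R_A = P = (-9) = -9 kN
  M_A = Pa = (-9)·(36/5) = -324/5 kN·m
Superposition: R_A = 8 kN, M_A = -169/5 kN·m

R_A = 8 kN, M_A = -169/5 kN·m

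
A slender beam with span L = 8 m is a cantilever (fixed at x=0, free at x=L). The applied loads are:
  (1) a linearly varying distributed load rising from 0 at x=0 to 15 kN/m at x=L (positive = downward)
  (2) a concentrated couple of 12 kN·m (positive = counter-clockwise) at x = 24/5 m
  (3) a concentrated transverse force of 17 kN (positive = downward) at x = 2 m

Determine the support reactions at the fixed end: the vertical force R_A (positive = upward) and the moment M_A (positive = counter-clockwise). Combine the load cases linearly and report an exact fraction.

Load 1 — triangular load w₀=15 kN/m (0→w₀ over full span):
  R_A = w₀L/2 = 15·8/2 = 60 kN
  M_A = w₀L²/3 = 15·8²/3 = 320 kN·m
Load 2 — applied couple M₀=12 kN·m at a=24/5 m (b=L-a=16/5):
  R_A = 0 kN
  M_A = -M₀ = -12 kN·m
Load 3 — point force P=17 kN at a=2 m (b=L-a=6):
  R_A = P = 17 kN
  M_A = Pa = 17·2 = 34 kN·m
Superposition: R_A = 77 kN, M_A = 342 kN·m

R_A = 77 kN, M_A = 342 kN·m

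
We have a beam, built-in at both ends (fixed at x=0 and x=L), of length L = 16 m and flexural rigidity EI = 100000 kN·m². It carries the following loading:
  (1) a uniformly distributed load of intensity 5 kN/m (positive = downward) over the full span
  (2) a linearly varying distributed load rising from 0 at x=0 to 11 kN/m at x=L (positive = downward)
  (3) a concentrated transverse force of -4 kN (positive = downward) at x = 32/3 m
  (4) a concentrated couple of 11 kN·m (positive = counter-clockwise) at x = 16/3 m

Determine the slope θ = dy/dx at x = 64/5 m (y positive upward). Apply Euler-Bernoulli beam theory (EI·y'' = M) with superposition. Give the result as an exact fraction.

Load 1 — uniform load w=5 kN/m over full span:
  θ_1 = -wx(L-x)(L-2x)/(12EI) = -5·(64/5)·(16-(64/5))·(16-2·(64/5))/(12·100000) = 128/78125 rad
Load 2 — triangular load w₀=11 kN/m (0→w₀ over full span):
  θ_2 = -w₀(2x(L-x)(L-2x)(x+2L)+x²(L-x)²)/(120LEI) = -11·(2·(64/5)·(16-(64/5))·(16-2·(64/5))·((64/5)+2·16)+(64/5)²·(16-(64/5))²)/(120·16·100000) = 11264/5859375 rad
Load 3 — point force P=-4 kN at a=32/3 m (b=L-a=16/3):
  θ_3 = Pa²(L-x)(2bL-(3b+a)(L-x))/(2L³EI)  [x>a] = (-4)·(32/3)²·(16-(64/5))·(2·(16/3)·16-(3·(16/3)+(32/3))·(16-(64/5)))/(2·16³·100000) = -64/421875 rad
Load 4 — applied couple M₀=11 kN·m at a=16/3 m (b=L-a=32/3):
  θ_4 = (R_Ax²/2 - M_Ax - M₀(x-a))/EI  [x>a] with R_A=11/12, M_A=0 = ((11/12)·(64/5)²/2 - 0·(64/5) - 11·((64/5)-(16/3)))/100000 = -11/156250 rad
Superposition: θ = Σ θ_i = 352127/105468750 rad ≈ 0.003339 rad

θ(64/5) = 352127/105468750 rad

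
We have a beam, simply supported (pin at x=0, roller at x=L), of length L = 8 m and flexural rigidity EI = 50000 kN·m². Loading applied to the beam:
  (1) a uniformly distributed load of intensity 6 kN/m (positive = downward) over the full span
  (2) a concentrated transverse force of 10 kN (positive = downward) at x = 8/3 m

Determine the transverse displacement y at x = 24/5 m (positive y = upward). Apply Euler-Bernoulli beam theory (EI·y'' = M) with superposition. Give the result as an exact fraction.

y(24/5) = -1226624/158203125 m

Load 1 — uniform load w=6 kN/m over full span:
  y_1 = -wx(L³-2Lx²+x³)/(24EI) = -6·(24/5)·(8³-2·8·(24/5)²+(24/5)³)/(24·50000) = -11904/1953125 m
Load 2 — point force P=10 kN at a=8/3 m (b=L-a=16/3):
  y_2 = -Pa(L-x)(2Lx-a²-x²)/(6LEI)  [x>a] = -10·(8/3)·(8-(24/5))·(2·8·(24/5)-(8/3)²-(24/5)²)/(6·8·50000) = -10496/6328125 m
Superposition: y = Σ y_i = -1226624/158203125 m ≈ -0.007753 m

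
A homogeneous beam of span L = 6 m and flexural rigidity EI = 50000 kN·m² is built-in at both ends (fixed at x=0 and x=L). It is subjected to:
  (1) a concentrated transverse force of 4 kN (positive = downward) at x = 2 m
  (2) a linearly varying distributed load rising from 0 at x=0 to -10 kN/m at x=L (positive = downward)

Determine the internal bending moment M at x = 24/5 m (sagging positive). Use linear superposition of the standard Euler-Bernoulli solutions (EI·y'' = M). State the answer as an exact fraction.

Load 1 — point force P=4 kN at a=2 m (b=L-a=4):
  M_1 = Pa²(a+3b)(L-x)/L³ - Pa²b/L²  [x>a] = 4·2²·(2+3·4)·(6-(24/5))/6³ - 4·2²·4/6² = -8/15 kN·m
Load 2 — triangular load w₀=-10 kN/m (0→w₀ over full span):
  M_2 = 3w₀Lx/20 - w₀L²/30 - w₀x³/(6L) = 3·(-10)·6·(24/5)/20 - (-10)·6²/30 - (-10)·(24/5)³/(6·6) = -12/25 kN·m
Superposition: M = Σ M_i = -76/75 kN·m ≈ -1.013333 kN·m

M(24/5) = -76/75 kN·m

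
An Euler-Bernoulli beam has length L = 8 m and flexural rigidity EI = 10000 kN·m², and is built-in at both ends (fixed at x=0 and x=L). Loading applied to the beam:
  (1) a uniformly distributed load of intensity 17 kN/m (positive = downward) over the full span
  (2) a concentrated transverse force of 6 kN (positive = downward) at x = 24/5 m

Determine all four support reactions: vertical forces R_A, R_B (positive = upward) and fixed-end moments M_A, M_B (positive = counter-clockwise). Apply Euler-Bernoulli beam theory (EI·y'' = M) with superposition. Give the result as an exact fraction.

Load 1 — uniform load w=17 kN/m over full span:
  R_A = wL/2 = 17·8/2 = 68 kN
  M_A = wL²/12 = 17·8²/12 = 272/3 kN·m
  R_B = wL/2 = 17·8/2 = 68 kN
  M_B = -wL²/12 = -17·8²/12 = -272/3 kN·m
Load 2 — point force P=6 kN at a=24/5 m (b=L-a=16/5):
  R_A = Pb²(3a+b)/L³ = 6·(16/5)²·(3·(24/5)+(16/5))/8³ = 264/125 kN
  M_A = Pab²/L² = 6·(24/5)·(16/5)²/8² = 576/125 kN·m
  R_B = Pa²(a+3b)/L³ = 6·(24/5)²·((24/5)+3·(16/5))/8³ = 486/125 kN
  M_B = -Pa²b/L² = -6·(24/5)²·(16/5)/8² = -864/125 kN·m
Superposition: R_A = 8764/125 kN, M_A = 35728/375 kN·m, R_B = 8986/125 kN, M_B = -36592/375 kN·m

R_A = 8764/125 kN, M_A = 35728/375 kN·m, R_B = 8986/125 kN, M_B = -36592/375 kN·m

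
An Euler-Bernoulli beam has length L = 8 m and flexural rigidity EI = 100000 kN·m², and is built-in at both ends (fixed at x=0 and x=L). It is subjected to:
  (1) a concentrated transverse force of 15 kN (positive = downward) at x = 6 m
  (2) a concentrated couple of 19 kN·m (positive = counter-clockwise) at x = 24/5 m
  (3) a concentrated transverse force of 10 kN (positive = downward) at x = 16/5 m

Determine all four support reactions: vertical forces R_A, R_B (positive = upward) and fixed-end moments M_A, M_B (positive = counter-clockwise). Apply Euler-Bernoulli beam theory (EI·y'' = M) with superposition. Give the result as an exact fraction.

Load 1 — point force P=15 kN at a=6 m (b=L-a=2):
  R_A = Pb²(3a+b)/L³ = 15·2²·(3·6+2)/8³ = 75/32 kN
  M_A = Pab²/L² = 15·6·2²/8² = 45/8 kN·m
  R_B = Pa²(a+3b)/L³ = 15·6²·(6+3·2)/8³ = 405/32 kN
  M_B = -Pa²b/L² = -15·6²·2/8² = -135/8 kN·m
Load 2 — applied couple M₀=19 kN·m at a=24/5 m (b=L-a=16/5):
  R_A = 6M₀ab/L³ = 6·19·(24/5)·(16/5)/8³ = 171/50 kN
  M_A = M₀b(2a-b)/L² = 19·(16/5)·(2·(24/5)-(16/5))/8² = 152/25 kN·m
  R_B = -6M₀ab/L³ = -6·19·(24/5)·(16/5)/8³ = -171/50 kN
  M_B = M₀a(2b-a)/L² = 19·(24/5)·(2·(16/5)-(24/5))/8² = 57/25 kN·m
Load 3 — point force P=10 kN at a=16/5 m (b=L-a=24/5):
  R_A = Pb²(3a+b)/L³ = 10·(24/5)²·(3·(16/5)+(24/5))/8³ = 162/25 kN
  M_A = Pab²/L² = 10·(16/5)·(24/5)²/8² = 288/25 kN·m
  R_B = Pa²(a+3b)/L³ = 10·(16/5)²·((16/5)+3·(24/5))/8³ = 88/25 kN
  M_B = -Pa²b/L² = -10·(16/5)²·(24/5)/8² = -192/25 kN·m
Superposition: R_A = 1959/160 kN, M_A = 929/40 kN·m, R_B = 2041/160 kN, M_B = -891/40 kN·m

R_A = 1959/160 kN, M_A = 929/40 kN·m, R_B = 2041/160 kN, M_B = -891/40 kN·m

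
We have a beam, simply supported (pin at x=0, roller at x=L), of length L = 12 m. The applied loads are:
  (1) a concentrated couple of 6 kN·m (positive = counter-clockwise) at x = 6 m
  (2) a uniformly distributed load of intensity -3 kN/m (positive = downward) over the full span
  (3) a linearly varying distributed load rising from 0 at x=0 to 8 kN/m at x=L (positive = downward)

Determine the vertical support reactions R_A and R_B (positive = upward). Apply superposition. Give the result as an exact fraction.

R_A = -3/2 kN, R_B = 27/2 kN

Load 1 — applied couple M₀=6 kN·m at a=6 m (b=L-a=6):
  R_A = M₀/L = 6/12 = 1/2 kN
  R_B = -M₀/L = -6/12 = -1/2 kN
Load 2 — uniform load w=-3 kN/m over full span:
  R_A = wL/2 = (-3)·12/2 = -18 kN
  R_B = wL/2 = (-3)·12/2 = -18 kN
Load 3 — triangular load w₀=8 kN/m (0→w₀ over full span):
  R_A = w₀L/6 = 8·12/6 = 16 kN
  R_B = w₀L/3 = 8·12/3 = 32 kN
Superposition: R_A = -3/2 kN, R_B = 27/2 kN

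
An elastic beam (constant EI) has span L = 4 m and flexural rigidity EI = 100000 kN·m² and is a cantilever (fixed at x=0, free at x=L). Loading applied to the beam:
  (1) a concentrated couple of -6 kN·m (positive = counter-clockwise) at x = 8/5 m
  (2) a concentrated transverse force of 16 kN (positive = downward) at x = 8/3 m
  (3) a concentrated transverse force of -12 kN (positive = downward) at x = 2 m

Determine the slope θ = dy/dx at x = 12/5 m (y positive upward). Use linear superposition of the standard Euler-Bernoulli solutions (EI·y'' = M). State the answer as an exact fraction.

Load 1 — applied couple M₀=-6 kN·m at a=8/5 m (b=L-a=12/5):
  θ_1 = M₀a/EI  [x>a] = (-6)·(8/5)/100000 = -3/31250 rad
Load 2 — point force P=16 kN at a=8/3 m (b=L-a=4/3):
  θ_2 = -Px(2a-x)/(2EI)  [x≤a] = -16·(12/5)·(2·(8/3)-(12/5))/(2·100000) = -44/78125 rad
Load 3 — point force P=-12 kN at a=2 m (b=L-a=2):
  θ_3 = -Pa²/(2EI)  [x>a] = -(-12)·2²/(2·100000) = 3/12500 rad
Superposition: θ = Σ θ_i = -131/312500 rad ≈ -0.000419 rad

θ(12/5) = -131/312500 rad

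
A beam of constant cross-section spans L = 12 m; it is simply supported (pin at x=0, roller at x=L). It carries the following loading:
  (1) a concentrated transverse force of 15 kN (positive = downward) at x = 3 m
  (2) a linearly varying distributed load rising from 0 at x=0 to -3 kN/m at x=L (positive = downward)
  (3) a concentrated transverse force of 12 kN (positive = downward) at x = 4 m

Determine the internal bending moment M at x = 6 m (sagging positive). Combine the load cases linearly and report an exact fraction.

M(6) = 39/2 kN·m

Load 1 — point force P=15 kN at a=3 m (b=L-a=9):
  M_1 = Pa(L-x)/L  [x>a] = 15·3·(12-6)/12 = 45/2 kN·m
Load 2 — triangular load w₀=-3 kN/m (0→w₀ over full span):
  M_2 = w₀Lx/6 - w₀x³/(6L) = (-3)·12·6/6 - (-3)·6³/(6·12) = -27 kN·m
Load 3 — point force P=12 kN at a=4 m (b=L-a=8):
  M_3 = Pa(L-x)/L  [x>a] = 12·4·(12-6)/12 = 24 kN·m
Superposition: M = Σ M_i = 39/2 kN·m ≈ 19.500000 kN·m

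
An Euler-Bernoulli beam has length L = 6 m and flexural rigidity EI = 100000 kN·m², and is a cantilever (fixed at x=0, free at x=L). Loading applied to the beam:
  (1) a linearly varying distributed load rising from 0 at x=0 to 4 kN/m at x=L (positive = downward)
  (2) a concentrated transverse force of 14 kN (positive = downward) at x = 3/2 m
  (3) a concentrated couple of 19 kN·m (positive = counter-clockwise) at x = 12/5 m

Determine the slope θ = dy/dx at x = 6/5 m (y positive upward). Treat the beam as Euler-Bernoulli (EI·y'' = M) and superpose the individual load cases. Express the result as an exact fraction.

θ(6/5) = -6459/15625000 rad

Load 1 — triangular load w₀=4 kN/m (0→w₀ over full span):
  θ_1 = (w₀Lx²/4-w₀L²x/3-w₀x⁴/(24L))/EI = (4·6·(6/5)²/4-4·6²·(6/5)/3-4·(6/5)⁴/(24·6))/100000 = -7659/15625000 rad
Load 2 — point force P=14 kN at a=3/2 m (b=L-a=9/2):
  θ_2 = -Px(2a-x)/(2EI)  [x≤a] = -14·(6/5)·(2·(3/2)-(6/5))/(2·100000) = -189/1250000 rad
Load 3 — applied couple M₀=19 kN·m at a=12/5 m (b=L-a=18/5):
  θ_3 = M₀x/EI  [x≤a] = 19·(6/5)/100000 = 57/250000 rad
Superposition: θ = Σ θ_i = -6459/15625000 rad ≈ -0.000413 rad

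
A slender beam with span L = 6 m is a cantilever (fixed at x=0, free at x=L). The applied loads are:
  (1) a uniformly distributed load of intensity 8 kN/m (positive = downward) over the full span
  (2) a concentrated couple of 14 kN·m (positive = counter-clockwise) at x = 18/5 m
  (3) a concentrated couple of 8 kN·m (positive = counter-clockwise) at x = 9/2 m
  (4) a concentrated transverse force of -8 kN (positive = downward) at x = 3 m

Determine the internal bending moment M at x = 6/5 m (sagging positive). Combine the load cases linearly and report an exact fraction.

Load 1 — uniform load w=8 kN/m over full span:
  M_1 = -w(L-x)²/2 = -8·(6-(6/5))²/2 = -2304/25 kN·m
Load 2 — applied couple M₀=14 kN·m at a=18/5 m (b=L-a=12/5):
  M_2 = M₀  [x≤a] = 14 = 14 kN·m
Load 3 — applied couple M₀=8 kN·m at a=9/2 m (b=L-a=3/2):
  M_3 = M₀  [x≤a] = 8 = 8 kN·m
Load 4 — point force P=-8 kN at a=3 m (b=L-a=3):
  M_4 = -P(a-x)  [x≤a] = -(-8)·(3-(6/5)) = 72/5 kN·m
Superposition: M = Σ M_i = -1394/25 kN·m ≈ -55.760000 kN·m

M(6/5) = -1394/25 kN·m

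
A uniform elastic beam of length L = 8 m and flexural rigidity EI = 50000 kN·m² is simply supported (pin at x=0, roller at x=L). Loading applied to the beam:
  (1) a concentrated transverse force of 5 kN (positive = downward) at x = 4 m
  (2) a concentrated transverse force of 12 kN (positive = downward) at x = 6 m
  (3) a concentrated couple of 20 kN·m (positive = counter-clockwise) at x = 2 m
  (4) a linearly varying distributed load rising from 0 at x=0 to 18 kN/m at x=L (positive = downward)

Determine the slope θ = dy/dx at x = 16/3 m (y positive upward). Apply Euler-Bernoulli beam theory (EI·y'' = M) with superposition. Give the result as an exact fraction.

Load 1 — point force P=5 kN at a=4 m (b=L-a=4):
  θ_1 = -Pa(2L²-6Lx+3x²+a²)/(6LEI)  [x>a] = -5·4·(2·8²-6·8·(16/3)+3·(16/3)²+4²)/(6·8·50000) = 1/4500 rad
Load 2 — point force P=12 kN at a=6 m (b=L-a=2):
  θ_2 = -Pb(L²-b²-3x²)/(6LEI)  [x≤a] = -12·2·(8²-2²-3·(16/3)²)/(6·8·50000) = 19/75000 rad
Load 3 — applied couple M₀=20 kN·m at a=2 m (b=L-a=6):
  θ_3 = (M₀x²/(2L)-M₀(x-a)+C₁)/EI  [x>a] with C₁=M₀(3b²-L²)/(6L)=55/3 = (20·(16/3)²/(2·8)-20·((16/3)-2)+(55/3))/50000 = -23/90000 rad
Load 4 — triangular load w₀=18 kN/m (0→w₀ over full span):
  θ_4 = -w₀(7L⁴-30L²x²+15x⁴)/(360LEI) = -18·(7·8⁴-30·8²·(16/3)²+15·(16/3)⁴)/(360·8·50000) = 728/421875 rad
Superposition: θ = Σ θ_i = 13133/6750000 rad ≈ 0.001946 rad

θ(16/3) = 13133/6750000 rad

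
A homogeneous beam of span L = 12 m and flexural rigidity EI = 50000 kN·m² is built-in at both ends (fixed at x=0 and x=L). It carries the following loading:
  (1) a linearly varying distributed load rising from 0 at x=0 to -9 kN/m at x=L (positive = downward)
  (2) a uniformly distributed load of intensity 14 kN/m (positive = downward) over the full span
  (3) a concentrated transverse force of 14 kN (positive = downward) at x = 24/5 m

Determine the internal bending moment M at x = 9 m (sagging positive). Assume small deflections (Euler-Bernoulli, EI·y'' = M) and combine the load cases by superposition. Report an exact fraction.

Load 1 — triangular load w₀=-9 kN/m (0→w₀ over full span):
  M_1 = 3w₀Lx/20 - w₀L²/30 - w₀x³/(6L) = 3·(-9)·12·9/20 - (-9)·12²/30 - (-9)·9³/(6·12) = -459/40 kN·m
Load 2 — uniform load w=14 kN/m over full span:
  M_2 = wLx/2 - wL²/12 - wx²/2 = 14·12·9/2 - 14·12²/12 - 14·9²/2 = 21 kN·m
Load 3 — point force P=14 kN at a=24/5 m (b=L-a=36/5):
  M_3 = Pa²(a+3b)(L-x)/L³ - Pa²b/L²  [x>a] = 14·(24/5)²·((24/5)+3·(36/5))·(12-9)/12³ - 14·(24/5)²·(36/5)/12² = -168/125 kN·m
Superposition: M = Σ M_i = 8181/1000 kN·m ≈ 8.181000 kN·m

M(9) = 8181/1000 kN·m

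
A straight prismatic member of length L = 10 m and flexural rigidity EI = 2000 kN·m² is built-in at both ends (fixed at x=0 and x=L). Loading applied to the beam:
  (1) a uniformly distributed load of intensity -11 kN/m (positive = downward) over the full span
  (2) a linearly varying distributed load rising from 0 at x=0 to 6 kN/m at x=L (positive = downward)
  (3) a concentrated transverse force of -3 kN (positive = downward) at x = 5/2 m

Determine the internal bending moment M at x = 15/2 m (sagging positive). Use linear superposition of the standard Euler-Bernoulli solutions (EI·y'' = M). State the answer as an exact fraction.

Load 1 — uniform load w=-11 kN/m over full span:
  M_1 = wLx/2 - wL²/12 - wx²/2 = (-11)·10·(15/2)/2 - (-11)·10²/12 - (-11)·(15/2)²/2 = -275/24 kN·m
Load 2 — triangular load w₀=6 kN/m (0→w₀ over full span):
  M_2 = 3w₀Lx/20 - w₀L²/30 - w₀x³/(6L) = 3·6·10·(15/2)/20 - 6·10²/30 - 6·(15/2)³/(6·10) = 85/16 kN·m
Load 3 — point force P=-3 kN at a=5/2 m (b=L-a=15/2):
  M_3 = Pa²(a+3b)(L-x)/L³ - Pa²b/L²  [x>a] = (-3)·(5/2)²·((5/2)+3·(15/2))·(10-(15/2))/10³ - (-3)·(5/2)²·(15/2)/10² = 15/64 kN·m
Superposition: M = Σ M_i = -1135/192 kN·m ≈ -5.911458 kN·m

M(15/2) = -1135/192 kN·m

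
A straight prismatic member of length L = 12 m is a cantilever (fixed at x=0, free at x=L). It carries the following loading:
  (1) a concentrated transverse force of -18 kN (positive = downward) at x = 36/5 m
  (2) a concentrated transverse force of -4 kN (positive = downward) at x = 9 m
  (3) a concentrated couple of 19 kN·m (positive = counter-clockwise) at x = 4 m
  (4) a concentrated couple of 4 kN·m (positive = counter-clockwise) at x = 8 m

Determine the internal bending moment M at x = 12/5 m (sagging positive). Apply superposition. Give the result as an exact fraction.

Load 1 — point force P=-18 kN at a=36/5 m (b=L-a=24/5):
  M_1 = -P(a-x)  [x≤a] = -(-18)·((36/5)-(12/5)) = 432/5 kN·m
Load 2 — point force P=-4 kN at a=9 m (b=L-a=3):
  M_2 = -P(a-x)  [x≤a] = -(-4)·(9-(12/5)) = 132/5 kN·m
Load 3 — applied couple M₀=19 kN·m at a=4 m (b=L-a=8):
  M_3 = M₀  [x≤a] = 19 = 19 kN·m
Load 4 — applied couple M₀=4 kN·m at a=8 m (b=L-a=4):
  M_4 = M₀  [x≤a] = 4 = 4 kN·m
Superposition: M = Σ M_i = 679/5 kN·m ≈ 135.800000 kN·m

M(12/5) = 679/5 kN·m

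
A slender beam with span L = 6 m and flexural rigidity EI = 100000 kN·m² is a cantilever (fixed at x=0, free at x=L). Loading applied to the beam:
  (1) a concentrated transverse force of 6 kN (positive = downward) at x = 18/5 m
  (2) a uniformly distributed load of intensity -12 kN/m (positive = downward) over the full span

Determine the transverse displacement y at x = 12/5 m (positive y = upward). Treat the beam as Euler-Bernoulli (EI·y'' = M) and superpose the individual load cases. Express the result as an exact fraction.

y(12/5) = 8289/1953125 m

Load 1 — point force P=6 kN at a=18/5 m (b=L-a=12/5):
  y_1 = -Px²(3a-x)/(6EI)  [x≤a] = -6·(12/5)²·(3·(18/5)-(12/5))/(6·100000) = -189/390625 m
Load 2 — uniform load w=-12 kN/m over full span:
  y_2 = -wx²(x²-4Lx+6L²)/(24EI) = -(-12)·(12/5)²·((12/5)²-4·6·(12/5)+6·6²)/(24·100000) = 9234/1953125 m
Superposition: y = Σ y_i = 8289/1953125 m ≈ 0.004244 m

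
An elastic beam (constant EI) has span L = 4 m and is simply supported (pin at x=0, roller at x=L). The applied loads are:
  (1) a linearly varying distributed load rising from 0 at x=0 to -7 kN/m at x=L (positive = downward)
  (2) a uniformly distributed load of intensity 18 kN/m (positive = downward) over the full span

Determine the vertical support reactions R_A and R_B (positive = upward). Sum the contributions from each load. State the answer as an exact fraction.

Load 1 — triangular load w₀=-7 kN/m (0→w₀ over full span):
  R_A = w₀L/6 = (-7)·4/6 = -14/3 kN
  R_B = w₀L/3 = (-7)·4/3 = -28/3 kN
Load 2 — uniform load w=18 kN/m over full span:
  R_A = wL/2 = 18·4/2 = 36 kN
  R_B = wL/2 = 18·4/2 = 36 kN
Superposition: R_A = 94/3 kN, R_B = 80/3 kN

R_A = 94/3 kN, R_B = 80/3 kN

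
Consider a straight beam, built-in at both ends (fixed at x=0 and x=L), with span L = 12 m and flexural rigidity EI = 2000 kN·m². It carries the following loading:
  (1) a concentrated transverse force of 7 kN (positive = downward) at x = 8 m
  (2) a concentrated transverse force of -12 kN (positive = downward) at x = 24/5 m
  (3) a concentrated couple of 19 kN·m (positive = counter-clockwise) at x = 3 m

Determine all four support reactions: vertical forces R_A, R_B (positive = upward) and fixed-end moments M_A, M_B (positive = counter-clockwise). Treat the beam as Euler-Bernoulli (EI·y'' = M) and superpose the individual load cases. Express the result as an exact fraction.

Load 1 — point force P=7 kN at a=8 m (b=L-a=4):
  R_A = Pb²(3a+b)/L³ = 7·4²·(3·8+4)/12³ = 49/27 kN
  M_A = Pab²/L² = 7·8·4²/12² = 56/9 kN·m
  R_B = Pa²(a+3b)/L³ = 7·8²·(8+3·4)/12³ = 140/27 kN
  M_B = -Pa²b/L² = -7·8²·4/12² = -112/9 kN·m
Load 2 — point force P=-12 kN at a=24/5 m (b=L-a=36/5):
  R_A = Pb²(3a+b)/L³ = (-12)·(36/5)²·(3·(24/5)+(36/5))/12³ = -972/125 kN
  M_A = Pab²/L² = (-12)·(24/5)·(36/5)²/12² = -2592/125 kN·m
  R_B = Pa²(a+3b)/L³ = (-12)·(24/5)²·((24/5)+3·(36/5))/12³ = -528/125 kN
  M_B = -Pa²b/L² = -(-12)·(24/5)²·(36/5)/12² = 1728/125 kN·m
Load 3 — applied couple M₀=19 kN·m at a=3 m (b=L-a=9):
  R_A = 6M₀ab/L³ = 6·19·3·9/12³ = 57/32 kN
  M_A = M₀b(2a-b)/L² = 19·9·(2·3-9)/12² = -57/16 kN·m
  R_B = -6M₀ab/L³ = -6·19·3·9/12³ = -57/32 kN
  M_B = M₀a(2b-a)/L² = 19·3·(2·9-3)/12² = 95/16 kN·m
Superposition: R_A = -451433/108000 kN, M_A = -325373/18000 kN·m, R_B = -88567/108000 kN, M_B = 131707/18000 kN·m

R_A = -451433/108000 kN, M_A = -325373/18000 kN·m, R_B = -88567/108000 kN, M_B = 131707/18000 kN·m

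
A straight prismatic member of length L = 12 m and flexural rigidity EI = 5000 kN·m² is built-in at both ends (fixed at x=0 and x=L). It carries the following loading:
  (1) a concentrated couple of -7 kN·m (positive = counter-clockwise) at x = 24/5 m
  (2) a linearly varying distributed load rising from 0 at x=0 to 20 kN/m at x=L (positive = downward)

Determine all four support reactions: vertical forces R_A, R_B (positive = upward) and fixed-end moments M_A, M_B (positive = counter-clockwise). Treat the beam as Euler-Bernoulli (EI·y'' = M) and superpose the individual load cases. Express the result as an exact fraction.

R_A = 879/25 kN, M_A = 2379/25 kN·m, R_B = 2121/25 kN, M_B = -3656/25 kN·m

Load 1 — applied couple M₀=-7 kN·m at a=24/5 m (b=L-a=36/5):
  R_A = 6M₀ab/L³ = 6·(-7)·(24/5)·(36/5)/12³ = -21/25 kN
  M_A = M₀b(2a-b)/L² = (-7)·(36/5)·(2·(24/5)-(36/5))/12² = -21/25 kN·m
  R_B = -6M₀ab/L³ = -6·(-7)·(24/5)·(36/5)/12³ = 21/25 kN
  M_B = M₀a(2b-a)/L² = (-7)·(24/5)·(2·(36/5)-(24/5))/12² = -56/25 kN·m
Load 2 — triangular load w₀=20 kN/m (0→w₀ over full span):
  R_A = 3w₀L/20 = 3·20·12/20 = 36 kN
  M_A = w₀L²/30 = 20·12²/30 = 96 kN·m
  R_B = 7w₀L/20 = 7·20·12/20 = 84 kN
  M_B = -w₀L²/20 = -20·12²/20 = -144 kN·m
Superposition: R_A = 879/25 kN, M_A = 2379/25 kN·m, R_B = 2121/25 kN, M_B = -3656/25 kN·m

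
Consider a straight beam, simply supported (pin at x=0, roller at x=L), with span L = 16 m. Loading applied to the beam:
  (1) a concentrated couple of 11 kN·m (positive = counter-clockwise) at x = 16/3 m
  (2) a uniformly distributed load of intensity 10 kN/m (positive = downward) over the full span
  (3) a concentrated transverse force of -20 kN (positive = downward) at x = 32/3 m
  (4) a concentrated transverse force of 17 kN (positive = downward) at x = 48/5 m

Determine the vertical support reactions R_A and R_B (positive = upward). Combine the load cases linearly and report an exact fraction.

Load 1 — applied couple M₀=11 kN·m at a=16/3 m (b=L-a=32/3):
  R_A = M₀/L = 11/16 kN
  R_B = -M₀/L = -11/16 kN
Load 2 — uniform load w=10 kN/m over full span:
  R_A = wL/2 = 10·16/2 = 80 kN
  R_B = wL/2 = 10·16/2 = 80 kN
Load 3 — point force P=-20 kN at a=32/3 m (b=L-a=16/3):
  R_A = Pb/L = (-20)·(16/3)/16 = -20/3 kN
  R_B = Pa/L = (-20)·(32/3)/16 = -40/3 kN
Load 4 — point force P=17 kN at a=48/5 m (b=L-a=32/5):
  R_A = Pb/L = 17·(32/5)/16 = 34/5 kN
  R_B = Pa/L = 17·(48/5)/16 = 51/5 kN
Superposition: R_A = 19397/240 kN, R_B = 18283/240 kN

R_A = 19397/240 kN, R_B = 18283/240 kN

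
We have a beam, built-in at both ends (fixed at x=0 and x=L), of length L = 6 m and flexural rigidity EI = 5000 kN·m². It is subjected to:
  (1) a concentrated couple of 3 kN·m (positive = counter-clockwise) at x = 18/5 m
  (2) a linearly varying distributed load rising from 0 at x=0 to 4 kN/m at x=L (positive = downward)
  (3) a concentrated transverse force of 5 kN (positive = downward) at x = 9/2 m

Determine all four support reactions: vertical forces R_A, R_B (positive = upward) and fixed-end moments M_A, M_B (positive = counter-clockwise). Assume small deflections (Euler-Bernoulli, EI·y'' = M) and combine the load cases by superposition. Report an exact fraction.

Load 1 — applied couple M₀=3 kN·m at a=18/5 m (b=L-a=12/5):
  R_A = 6M₀ab/L³ = 6·3·(18/5)·(12/5)/6³ = 18/25 kN
  M_A = M₀b(2a-b)/L² = 3·(12/5)·(2·(18/5)-(12/5))/6² = 24/25 kN·m
  R_B = -6M₀ab/L³ = -6·3·(18/5)·(12/5)/6³ = -18/25 kN
  M_B = M₀a(2b-a)/L² = 3·(18/5)·(2·(12/5)-(18/5))/6² = 9/25 kN·m
Load 2 — triangular load w₀=4 kN/m (0→w₀ over full span):
  R_A = 3w₀L/20 = 3·4·6/20 = 18/5 kN
  M_A = w₀L²/30 = 4·6²/30 = 24/5 kN·m
  R_B = 7w₀L/20 = 7·4·6/20 = 42/5 kN
  M_B = -w₀L²/20 = -4·6²/20 = -36/5 kN·m
Load 3 — point force P=5 kN at a=9/2 m (b=L-a=3/2):
  R_A = Pb²(3a+b)/L³ = 5·(3/2)²·(3·(9/2)+(3/2))/6³ = 25/32 kN
  M_A = Pab²/L² = 5·(9/2)·(3/2)²/6² = 45/32 kN·m
  R_B = Pa²(a+3b)/L³ = 5·(9/2)²·((9/2)+3·(3/2))/6³ = 135/32 kN
  M_B = -Pa²b/L² = -5·(9/2)²·(3/2)/6² = -135/32 kN·m
Superposition: R_A = 4081/800 kN, M_A = 5733/800 kN·m, R_B = 9519/800 kN, M_B = -8847/800 kN·m

R_A = 4081/800 kN, M_A = 5733/800 kN·m, R_B = 9519/800 kN, M_B = -8847/800 kN·m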